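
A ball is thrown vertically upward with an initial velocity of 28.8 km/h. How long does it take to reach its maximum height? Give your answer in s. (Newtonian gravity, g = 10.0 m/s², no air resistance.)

v₀ = 28.8 km/h × 0.2777777777777778 = 8.0 m/s
t_up = v₀ / g = 8.0 / 10.0 = 0.8 s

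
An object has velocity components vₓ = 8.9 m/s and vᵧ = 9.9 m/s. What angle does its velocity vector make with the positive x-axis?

θ = arctan(vᵧ/vₓ) = arctan(9.9/8.9) = 48.04°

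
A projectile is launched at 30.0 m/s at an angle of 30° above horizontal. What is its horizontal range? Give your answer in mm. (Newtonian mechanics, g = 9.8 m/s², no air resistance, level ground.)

R = v₀² × sin(2θ) / g = 30.0² × sin(2 × 30°) / 9.8 = 900.0 × 0.866025 / 9.8 = 79.5329 m
R = 79.5329 m / 0.001 = 79530 mm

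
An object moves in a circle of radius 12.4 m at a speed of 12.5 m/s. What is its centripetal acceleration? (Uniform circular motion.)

a_c = v²/r = 12.5²/12.4 = 156.25/12.4 = 12.6 m/s²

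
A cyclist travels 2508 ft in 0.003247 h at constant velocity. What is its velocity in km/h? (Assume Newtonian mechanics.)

d = 2508 ft × 0.3048 = 764.438 m
t = 0.003247 h × 3600.0 = 11.6892 s
v = d / t = 764.438 / 11.6892 = 65.3969 m/s
v = 65.3969 m/s / 0.2777777777777778 = 235.4 km/h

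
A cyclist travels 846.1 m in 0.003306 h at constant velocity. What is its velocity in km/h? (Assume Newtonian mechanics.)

t = 0.003306 h × 3600.0 = 11.9016 s
v = d / t = 846.1 / 11.9016 = 71.0913 m/s
v = 71.0913 m/s / 0.2777777777777778 = 255.9 km/h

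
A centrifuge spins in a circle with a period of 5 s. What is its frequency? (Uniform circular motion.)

f = 1/T = 1/5 = 0.2 Hz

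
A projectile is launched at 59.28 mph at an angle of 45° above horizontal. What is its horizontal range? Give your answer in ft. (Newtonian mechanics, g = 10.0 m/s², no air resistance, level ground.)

v₀ = 59.28 mph × 0.44704 = 26.5005 m/s
R = v₀² × sin(2θ) / g = 26.5005² × sin(2 × 45°) / 10.0 = 702.277 × 1.0 / 10.0 = 70.2277 m
R = 70.2277 m / 0.3048 = 230.4 ft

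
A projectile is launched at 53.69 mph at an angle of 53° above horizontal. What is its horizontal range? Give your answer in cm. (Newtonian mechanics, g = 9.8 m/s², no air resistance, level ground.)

v₀ = 53.69 mph × 0.44704 = 24.0016 m/s
R = v₀² × sin(2θ) / g = 24.0016² × sin(2 × 53°) / 9.8 = 576.077 × 0.961262 / 9.8 = 56.5062 m
R = 56.5062 m / 0.01 = 5651 cm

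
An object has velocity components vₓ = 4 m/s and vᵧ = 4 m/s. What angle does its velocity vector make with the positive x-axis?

θ = arctan(vᵧ/vₓ) = arctan(4/4) = 45.0°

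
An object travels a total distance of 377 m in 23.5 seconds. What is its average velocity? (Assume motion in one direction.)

v_avg = Δd / Δt = 377 / 23.5 = 16.04 m/s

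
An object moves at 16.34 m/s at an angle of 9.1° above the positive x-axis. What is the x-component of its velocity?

vₓ = v cos(θ) = 16.34 × cos(9.1°) = 16.13 m/s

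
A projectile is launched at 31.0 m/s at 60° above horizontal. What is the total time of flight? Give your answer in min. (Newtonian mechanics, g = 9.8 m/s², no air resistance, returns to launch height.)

T = 2 × v₀ × sin(θ) / g = 2 × 31.0 × sin(60°) / 9.8 = 2 × 31.0 × 0.866025 / 9.8 = 5.47893 s
T = 5.47893 s / 60.0 = 0.09132 min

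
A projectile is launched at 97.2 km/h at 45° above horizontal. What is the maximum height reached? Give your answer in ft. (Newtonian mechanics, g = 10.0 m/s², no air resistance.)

v₀ = 97.2 km/h × 0.2777777777777778 = 27.0 m/s
H = v₀² × sin²(θ) / (2g) = 27.0² × sin(45°)² / (2 × 10.0) = 729.0 × 0.5 / 20.0 = 18.225 m
H = 18.225 m / 0.3048 = 59.79 ft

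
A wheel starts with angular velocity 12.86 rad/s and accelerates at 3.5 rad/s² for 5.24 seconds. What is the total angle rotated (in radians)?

θ = ω₀t + ½αt² = 12.86×5.24 + ½×3.5×5.24² = 115.44 rad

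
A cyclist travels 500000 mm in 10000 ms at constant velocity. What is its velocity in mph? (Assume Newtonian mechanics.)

d = 500000 mm × 0.001 = 500.0 m
t = 10000 ms × 0.001 = 10.0 s
v = d / t = 500.0 / 10.0 = 50.0 m/s
v = 50.0 m/s / 0.44704 = 111.8 mph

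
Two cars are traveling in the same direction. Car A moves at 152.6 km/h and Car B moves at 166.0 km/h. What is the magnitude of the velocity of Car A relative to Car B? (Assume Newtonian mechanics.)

v_rel = |v_A - v_B| = |152.6 - 166.0| = 13.4 km/h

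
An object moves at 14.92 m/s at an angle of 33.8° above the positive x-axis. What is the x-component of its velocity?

vₓ = v cos(θ) = 14.92 × cos(33.8°) = 12.4 m/s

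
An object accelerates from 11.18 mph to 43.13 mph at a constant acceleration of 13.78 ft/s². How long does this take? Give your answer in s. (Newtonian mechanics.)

v₀ = 11.18 mph × 0.44704 = 4.99791 m/s
v = 43.13 mph × 0.44704 = 19.2808 m/s
a = 13.78 ft/s² × 0.3048 = 4.20014 m/s²
t = (v - v₀) / a = (19.2808 - 4.99791) / 4.20014 = 3.401 s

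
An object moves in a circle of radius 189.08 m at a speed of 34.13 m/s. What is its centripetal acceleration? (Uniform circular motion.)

a_c = v²/r = 34.13²/189.08 = 1164.8569/189.08 = 6.16 m/s²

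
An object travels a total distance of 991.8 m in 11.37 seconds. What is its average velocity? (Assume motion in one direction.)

v_avg = Δd / Δt = 991.8 / 11.37 = 87.23 m/s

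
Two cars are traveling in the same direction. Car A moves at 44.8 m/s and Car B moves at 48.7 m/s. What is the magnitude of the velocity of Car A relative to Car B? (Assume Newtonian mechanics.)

v_rel = |v_A - v_B| = |44.8 - 48.7| = 3.9 m/s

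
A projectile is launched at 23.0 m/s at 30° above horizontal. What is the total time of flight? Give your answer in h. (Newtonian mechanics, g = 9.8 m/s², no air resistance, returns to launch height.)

T = 2 × v₀ × sin(θ) / g = 2 × 23.0 × sin(30°) / 9.8 = 2 × 23.0 × 0.5 / 9.8 = 2.34694 s
T = 2.34694 s / 3600.0 = 0.0006519 h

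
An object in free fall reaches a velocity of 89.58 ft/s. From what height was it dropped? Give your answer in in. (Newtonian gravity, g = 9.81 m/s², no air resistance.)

v = 89.58 ft/s × 0.3048 = 27.304 m/s
h = v² / (2g) = 27.304² / (2 × 9.81) = 37.9974 m
h = 37.9974 m / 0.0254 = 1496 in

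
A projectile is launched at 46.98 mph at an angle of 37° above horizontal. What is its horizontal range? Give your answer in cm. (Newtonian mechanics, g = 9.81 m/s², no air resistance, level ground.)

v₀ = 46.98 mph × 0.44704 = 21.0019 m/s
R = v₀² × sin(2θ) / g = 21.0019² × sin(2 × 37°) / 9.81 = 441.08 × 0.961262 / 9.81 = 43.2205 m
R = 43.2205 m / 0.01 = 4322 cm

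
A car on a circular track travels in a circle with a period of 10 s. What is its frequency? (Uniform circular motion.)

f = 1/T = 1/10 = 0.1 Hz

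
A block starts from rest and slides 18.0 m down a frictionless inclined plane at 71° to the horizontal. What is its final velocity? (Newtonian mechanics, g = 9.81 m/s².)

a = g sin(θ) = 9.81 × sin(71°) = 9.2755 m/s²
v = √(2ad) = √(2 × 9.2755 × 18.0) = 18.27 m/s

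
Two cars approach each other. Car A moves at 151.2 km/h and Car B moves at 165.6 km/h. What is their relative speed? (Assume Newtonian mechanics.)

v_rel = v_A + v_B = 151.2 + 165.6 = 316.8 km/h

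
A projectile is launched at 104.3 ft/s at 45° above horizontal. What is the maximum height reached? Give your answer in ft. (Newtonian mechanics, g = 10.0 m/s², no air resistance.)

v₀ = 104.3 ft/s × 0.3048 = 31.7906 m/s
H = v₀² × sin²(θ) / (2g) = 31.7906² × sin(45°)² / (2 × 10.0) = 1010.64 × 0.5 / 20.0 = 25.266 m
H = 25.266 m / 0.3048 = 82.89 ft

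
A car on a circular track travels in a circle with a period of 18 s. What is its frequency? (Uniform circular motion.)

f = 1/T = 1/18 = 0.0556 Hz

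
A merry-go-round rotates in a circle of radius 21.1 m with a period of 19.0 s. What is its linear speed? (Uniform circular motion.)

v = 2πr/T = 2π×21.1/19.0 = 6.98 m/s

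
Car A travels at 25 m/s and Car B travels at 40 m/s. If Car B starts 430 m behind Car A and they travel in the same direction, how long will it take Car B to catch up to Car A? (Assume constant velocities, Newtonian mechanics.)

Relative speed: v_rel = 40 - 25 = 15 m/s
Time to catch: t = d₀/v_rel = 430/15 = 28.67 s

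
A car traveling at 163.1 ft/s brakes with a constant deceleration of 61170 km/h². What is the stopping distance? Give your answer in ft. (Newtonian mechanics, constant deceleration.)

v₀ = 163.1 ft/s × 0.3048 = 49.7129 m/s
a = 61170 km/h² × 7.716049382716049e-05 = 4.71991 m/s²
d = v₀² / (2a) = 49.7129² / (2 × 4.71991) = 2471.37 / 9.43982 = 261.803 m
d = 261.803 m / 0.3048 = 858.9 ft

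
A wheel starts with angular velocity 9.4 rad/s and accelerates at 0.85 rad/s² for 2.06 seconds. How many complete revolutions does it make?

θ = ω₀t + ½αt² = 9.4×2.06 + ½×0.85×2.06² = 21.16753 rad
Total revolutions = θ/(2π) = 21.16753/(2π) = 3.37
Complete revolutions = ⌊3.37⌋ = 3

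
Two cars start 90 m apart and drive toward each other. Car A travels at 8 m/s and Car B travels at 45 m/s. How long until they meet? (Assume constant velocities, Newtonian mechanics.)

Combined speed: v_combined = 8 + 45 = 53 m/s
Time to meet: t = d/v_combined = 90/53 = 1.7 s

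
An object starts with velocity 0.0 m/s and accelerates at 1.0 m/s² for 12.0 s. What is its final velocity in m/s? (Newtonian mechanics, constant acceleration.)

v = v₀ + a × t = 0.0 + 1.0 × 12.0 = 12.0 m/s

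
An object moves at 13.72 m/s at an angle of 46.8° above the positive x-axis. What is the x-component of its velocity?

vₓ = v cos(θ) = 13.72 × cos(46.8°) = 9.39 m/s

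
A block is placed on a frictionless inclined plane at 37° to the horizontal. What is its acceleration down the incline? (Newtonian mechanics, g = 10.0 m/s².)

a = g sin(θ) = 10.0 × sin(37°) = 10.0 × 0.6018 = 6.02 m/s²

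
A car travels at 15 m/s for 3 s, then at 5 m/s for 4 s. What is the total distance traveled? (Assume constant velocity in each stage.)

d₁ = v₁t₁ = 15 × 3 = 45 m
d₂ = v₂t₂ = 5 × 4 = 20 m
d_total = 45 + 20 = 65 m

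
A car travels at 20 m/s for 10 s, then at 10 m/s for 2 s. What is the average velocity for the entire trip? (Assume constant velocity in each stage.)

d₁ = v₁t₁ = 20 × 10 = 200 m
d₂ = v₂t₂ = 10 × 2 = 20 m
d_total = 220 m, t_total = 12 s
v_avg = d_total/t_total = 220/12 = 18.33 m/s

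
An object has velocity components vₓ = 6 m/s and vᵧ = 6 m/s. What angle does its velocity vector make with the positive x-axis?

θ = arctan(vᵧ/vₓ) = arctan(6/6) = 45.0°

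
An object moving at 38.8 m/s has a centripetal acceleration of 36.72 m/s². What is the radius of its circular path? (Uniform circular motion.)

r = v²/a_c = 38.8²/36.72 = 41.0 m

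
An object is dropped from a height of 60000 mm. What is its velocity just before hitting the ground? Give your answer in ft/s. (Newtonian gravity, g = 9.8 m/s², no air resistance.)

h = 60000 mm × 0.001 = 60.0 m
v = √(2gh) = √(2 × 9.8 × 60.0) = 34.2929 m/s
v = 34.2929 m/s / 0.3048 = 112.5 ft/s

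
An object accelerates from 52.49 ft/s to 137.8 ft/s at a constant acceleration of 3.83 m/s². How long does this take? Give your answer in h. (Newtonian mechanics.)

v₀ = 52.49 ft/s × 0.3048 = 15.999 m/s
v = 137.8 ft/s × 0.3048 = 42.0014 m/s
t = (v - v₀) / a = (42.0014 - 15.999) / 3.83 = 6.78914 s
t = 6.78914 s / 3600.0 = 0.001886 h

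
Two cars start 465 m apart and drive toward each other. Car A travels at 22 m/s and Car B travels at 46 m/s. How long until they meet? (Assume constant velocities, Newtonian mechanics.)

Combined speed: v_combined = 22 + 46 = 68 m/s
Time to meet: t = d/v_combined = 465/68 = 6.84 s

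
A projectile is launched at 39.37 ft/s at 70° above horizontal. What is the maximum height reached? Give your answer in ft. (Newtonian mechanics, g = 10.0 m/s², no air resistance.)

v₀ = 39.37 ft/s × 0.3048 = 12.0 m/s
H = v₀² × sin²(θ) / (2g) = 12.0² × sin(70°)² / (2 × 10.0) = 144.0 × 0.883022 / 20.0 = 6.35776 m
H = 6.35776 m / 0.3048 = 20.86 ft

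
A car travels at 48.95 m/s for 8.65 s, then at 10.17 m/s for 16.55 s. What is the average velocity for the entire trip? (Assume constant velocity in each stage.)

d₁ = v₁t₁ = 48.95 × 8.65 = 423.4175 m
d₂ = v₂t₂ = 10.17 × 16.55 = 168.3135 m
d_total = 591.731 m, t_total = 25.2 s
v_avg = d_total/t_total = 591.731/25.2 = 23.48 m/s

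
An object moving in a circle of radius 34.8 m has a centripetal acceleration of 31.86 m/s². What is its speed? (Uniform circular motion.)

v = √(a_c × r) = √(31.86 × 34.8) = 33.3 m/s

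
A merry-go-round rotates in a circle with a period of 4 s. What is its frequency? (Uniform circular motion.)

f = 1/T = 1/4 = 0.25 Hz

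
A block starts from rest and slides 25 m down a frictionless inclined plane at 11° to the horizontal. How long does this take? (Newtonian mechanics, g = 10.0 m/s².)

a = g sin(θ) = 10.0 × sin(11°) = 1.9081 m/s²
t = √(2d/a) = √(2 × 25 / 1.9081) = 5.12 s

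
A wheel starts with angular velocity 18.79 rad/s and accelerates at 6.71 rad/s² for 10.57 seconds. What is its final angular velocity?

ω = ω₀ + αt = 18.79 + 6.71 × 10.57 = 89.71 rad/s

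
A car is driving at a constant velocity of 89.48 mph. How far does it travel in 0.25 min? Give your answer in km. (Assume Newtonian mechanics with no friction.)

v = 89.48 mph × 0.44704 = 40.0011 m/s
t = 0.25 min × 60.0 = 15.0 s
d = v × t = 40.0011 × 15.0 = 600.017 m
d = 600.017 m / 1000.0 = 0.6 km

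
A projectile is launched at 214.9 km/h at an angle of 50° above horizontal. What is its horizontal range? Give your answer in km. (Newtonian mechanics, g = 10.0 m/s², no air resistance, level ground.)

v₀ = 214.9 km/h × 0.2777777777777778 = 59.6944 m/s
R = v₀² × sin(2θ) / g = 59.6944² × sin(2 × 50°) / 10.0 = 3563.42 × 0.984808 / 10.0 = 350.928 m
R = 350.928 m / 1000.0 = 0.3509 km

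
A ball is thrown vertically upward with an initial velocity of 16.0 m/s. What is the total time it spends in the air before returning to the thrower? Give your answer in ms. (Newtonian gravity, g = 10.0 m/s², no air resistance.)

t_total = 2 × v₀ / g = 2 × 16.0 / 10.0 = 3.2 s
t_total = 3.2 s / 0.001 = 3200 ms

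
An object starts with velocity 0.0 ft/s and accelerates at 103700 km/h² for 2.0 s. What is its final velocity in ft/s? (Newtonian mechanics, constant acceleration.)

v₀ = 0.0 ft/s × 0.3048 = 0.0 m/s
a = 103700 km/h² × 7.716049382716049e-05 = 8.00154 m/s²
v = v₀ + a × t = 0.0 + 8.00154 × 2.0 = 16.0031 m/s
v = 16.0031 m/s / 0.3048 = 52.5 ft/s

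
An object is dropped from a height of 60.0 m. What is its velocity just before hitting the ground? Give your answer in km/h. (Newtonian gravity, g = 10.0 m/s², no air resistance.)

v = √(2gh) = √(2 × 10.0 × 60.0) = 34.641 m/s
v = 34.641 m/s / 0.2777777777777778 = 124.7 km/h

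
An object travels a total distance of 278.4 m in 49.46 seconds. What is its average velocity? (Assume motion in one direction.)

v_avg = Δd / Δt = 278.4 / 49.46 = 5.63 m/s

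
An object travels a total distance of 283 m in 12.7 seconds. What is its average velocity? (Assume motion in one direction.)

v_avg = Δd / Δt = 283 / 12.7 = 22.28 m/s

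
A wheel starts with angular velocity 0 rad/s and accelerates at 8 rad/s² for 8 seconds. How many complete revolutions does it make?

θ = ω₀t + ½αt² = 0×8 + ½×8×8² = 256.0 rad
Total revolutions = θ/(2π) = 256.0/(2π) = 40.74
Complete revolutions = ⌊40.74⌋ = 40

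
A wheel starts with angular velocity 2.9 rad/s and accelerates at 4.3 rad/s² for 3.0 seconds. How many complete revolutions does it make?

θ = ω₀t + ½αt² = 2.9×3.0 + ½×4.3×3.0² = 28.05 rad
Total revolutions = θ/(2π) = 28.05/(2π) = 4.46
Complete revolutions = ⌊4.46⌋ = 4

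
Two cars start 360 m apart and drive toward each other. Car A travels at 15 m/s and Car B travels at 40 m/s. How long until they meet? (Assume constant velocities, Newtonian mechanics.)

Combined speed: v_combined = 15 + 40 = 55 m/s
Time to meet: t = d/v_combined = 360/55 = 6.55 s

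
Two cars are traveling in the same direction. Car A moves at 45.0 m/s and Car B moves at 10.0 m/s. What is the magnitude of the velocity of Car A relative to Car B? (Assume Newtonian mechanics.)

v_rel = |v_A - v_B| = |45.0 - 10.0| = 35.0 m/s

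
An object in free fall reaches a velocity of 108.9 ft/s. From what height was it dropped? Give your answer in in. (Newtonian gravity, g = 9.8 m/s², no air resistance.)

v = 108.9 ft/s × 0.3048 = 33.1927 m/s
h = v² / (2g) = 33.1927² / (2 × 9.8) = 56.212 m
h = 56.212 m / 0.0254 = 2213 in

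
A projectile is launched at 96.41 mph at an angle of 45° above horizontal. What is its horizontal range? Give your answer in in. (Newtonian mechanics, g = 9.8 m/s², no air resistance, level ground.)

v₀ = 96.41 mph × 0.44704 = 43.0991 m/s
R = v₀² × sin(2θ) / g = 43.0991² × sin(2 × 45°) / 9.8 = 1857.53 × 1.0 / 9.8 = 189.544 m
R = 189.544 m / 0.0254 = 7462 in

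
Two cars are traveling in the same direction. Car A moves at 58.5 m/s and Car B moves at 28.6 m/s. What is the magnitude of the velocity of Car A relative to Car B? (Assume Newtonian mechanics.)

v_rel = |v_A - v_B| = |58.5 - 28.6| = 29.9 m/s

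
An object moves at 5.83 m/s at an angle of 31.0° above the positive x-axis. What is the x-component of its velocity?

vₓ = v cos(θ) = 5.83 × cos(31.0°) = 5.0 m/s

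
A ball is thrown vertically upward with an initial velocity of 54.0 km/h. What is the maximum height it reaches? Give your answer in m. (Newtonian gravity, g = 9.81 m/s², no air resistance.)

v₀ = 54.0 km/h × 0.2777777777777778 = 15.0 m/s
h_max = v₀² / (2g) = 15.0² / (2 × 9.81) = 225.0 / 19.62 = 11.47 m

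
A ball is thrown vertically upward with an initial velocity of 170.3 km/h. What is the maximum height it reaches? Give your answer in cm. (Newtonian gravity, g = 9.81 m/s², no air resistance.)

v₀ = 170.3 km/h × 0.2777777777777778 = 47.3056 m/s
h_max = v₀² / (2g) = 47.3056² / (2 × 9.81) = 2237.82 / 19.62 = 114.058 m
h_max = 114.058 m / 0.01 = 11410 cm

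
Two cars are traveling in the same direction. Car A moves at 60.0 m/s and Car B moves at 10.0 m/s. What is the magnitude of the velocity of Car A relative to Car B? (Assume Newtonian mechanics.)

v_rel = |v_A - v_B| = |60.0 - 10.0| = 50.0 m/s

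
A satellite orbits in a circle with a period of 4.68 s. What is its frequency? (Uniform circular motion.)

f = 1/T = 1/4.68 = 0.2137 Hz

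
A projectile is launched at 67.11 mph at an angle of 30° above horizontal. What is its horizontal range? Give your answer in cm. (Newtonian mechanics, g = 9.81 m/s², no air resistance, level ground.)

v₀ = 67.11 mph × 0.44704 = 30.0009 m/s
R = v₀² × sin(2θ) / g = 30.0009² × sin(2 × 30°) / 9.81 = 900.054 × 0.866025 / 9.81 = 79.4566 m
R = 79.4566 m / 0.01 = 7946 cm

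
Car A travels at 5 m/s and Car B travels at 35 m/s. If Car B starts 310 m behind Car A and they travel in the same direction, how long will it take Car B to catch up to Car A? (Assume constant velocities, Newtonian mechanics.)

Relative speed: v_rel = 35 - 5 = 30 m/s
Time to catch: t = d₀/v_rel = 310/30 = 10.33 s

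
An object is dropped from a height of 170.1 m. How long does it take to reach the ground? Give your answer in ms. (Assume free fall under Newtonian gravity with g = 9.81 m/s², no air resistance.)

t = √(2h/g) = √(2 × 170.1 / 9.81) = 5.88888 s
t = 5.88888 s / 0.001 = 5889 ms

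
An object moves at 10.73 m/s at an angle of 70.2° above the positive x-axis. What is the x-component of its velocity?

vₓ = v cos(θ) = 10.73 × cos(70.2°) = 3.63 m/s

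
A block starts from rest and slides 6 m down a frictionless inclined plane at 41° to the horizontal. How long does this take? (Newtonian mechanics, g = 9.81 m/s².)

a = g sin(θ) = 9.81 × sin(41°) = 6.4359 m/s²
t = √(2d/a) = √(2 × 6 / 6.4359) = 1.37 s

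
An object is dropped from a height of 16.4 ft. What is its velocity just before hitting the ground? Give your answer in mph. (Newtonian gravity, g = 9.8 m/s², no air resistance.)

h = 16.4 ft × 0.3048 = 4.99872 m
v = √(2gh) = √(2 × 9.8 × 4.99872) = 9.89823 m/s
v = 9.89823 m/s / 0.44704 = 22.14 mph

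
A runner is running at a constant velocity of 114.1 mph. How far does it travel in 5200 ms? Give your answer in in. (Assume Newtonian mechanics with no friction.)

v = 114.1 mph × 0.44704 = 51.0073 m/s
t = 5200 ms × 0.001 = 5.2 s
d = v × t = 51.0073 × 5.2 = 265.238 m
d = 265.238 m / 0.0254 = 10440 in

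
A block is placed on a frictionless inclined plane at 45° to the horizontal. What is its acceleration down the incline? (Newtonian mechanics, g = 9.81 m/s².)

a = g sin(θ) = 9.81 × sin(45°) = 9.81 × 0.7071 = 6.94 m/s²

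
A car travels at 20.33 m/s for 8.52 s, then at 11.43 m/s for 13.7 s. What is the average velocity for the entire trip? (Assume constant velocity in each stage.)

d₁ = v₁t₁ = 20.33 × 8.52 = 173.2116 m
d₂ = v₂t₂ = 11.43 × 13.7 = 156.591 m
d_total = 329.8026 m, t_total = 22.22 s
v_avg = d_total/t_total = 329.8026/22.22 = 14.84 m/s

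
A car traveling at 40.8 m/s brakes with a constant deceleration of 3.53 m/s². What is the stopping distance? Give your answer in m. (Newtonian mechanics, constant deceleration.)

d = v₀² / (2a) = 40.8² / (2 × 3.53) = 1664.64 / 7.06 = 235.8 m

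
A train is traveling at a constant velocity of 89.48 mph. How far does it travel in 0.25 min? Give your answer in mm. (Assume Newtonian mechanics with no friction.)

v = 89.48 mph × 0.44704 = 40.0011 m/s
t = 0.25 min × 60.0 = 15.0 s
d = v × t = 40.0011 × 15.0 = 600.017 m
d = 600.017 m / 0.001 = 600000 mm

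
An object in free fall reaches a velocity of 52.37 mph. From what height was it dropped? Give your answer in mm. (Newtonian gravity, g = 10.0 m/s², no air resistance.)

v = 52.37 mph × 0.44704 = 23.4115 m/s
h = v² / (2g) = 23.4115² / (2 × 10.0) = 27.4049 m
h = 27.4049 m / 0.001 = 27400 mm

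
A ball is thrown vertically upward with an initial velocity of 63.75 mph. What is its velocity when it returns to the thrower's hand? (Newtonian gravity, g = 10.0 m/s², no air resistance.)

By conservation of energy (no air resistance), the ball returns to the throw height with the same speed as launch, but directed downward.
|v_ground| = v₀ = 63.75 mph
v_ground = 63.75 mph (downward)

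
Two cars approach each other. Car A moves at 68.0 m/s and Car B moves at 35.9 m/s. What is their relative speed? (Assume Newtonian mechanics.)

v_rel = v_A + v_B = 68.0 + 35.9 = 103.9 m/s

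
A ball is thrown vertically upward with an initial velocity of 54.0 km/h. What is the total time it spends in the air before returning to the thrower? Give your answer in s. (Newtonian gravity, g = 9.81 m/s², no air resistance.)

v₀ = 54.0 km/h × 0.2777777777777778 = 15.0 m/s
t_total = 2 × v₀ / g = 2 × 15.0 / 9.81 = 3.058 s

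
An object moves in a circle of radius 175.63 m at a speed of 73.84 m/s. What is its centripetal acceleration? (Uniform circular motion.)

a_c = v²/r = 73.84²/175.63 = 5452.3456/175.63 = 31.04 m/s²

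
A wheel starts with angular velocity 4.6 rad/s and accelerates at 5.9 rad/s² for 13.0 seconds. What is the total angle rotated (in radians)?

θ = ω₀t + ½αt² = 4.6×13.0 + ½×5.9×13.0² = 558.35 rad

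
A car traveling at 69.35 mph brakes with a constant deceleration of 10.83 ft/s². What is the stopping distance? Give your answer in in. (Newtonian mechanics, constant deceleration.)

v₀ = 69.35 mph × 0.44704 = 31.0022 m/s
a = 10.83 ft/s² × 0.3048 = 3.30098 m/s²
d = v₀² / (2a) = 31.0022² / (2 × 3.30098) = 961.136 / 6.60196 = 145.583 m
d = 145.583 m / 0.0254 = 5732 in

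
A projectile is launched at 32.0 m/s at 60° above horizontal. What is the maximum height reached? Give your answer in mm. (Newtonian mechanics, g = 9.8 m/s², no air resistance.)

H = v₀² × sin²(θ) / (2g) = 32.0² × sin(60°)² / (2 × 9.8) = 1024.0 × 0.75 / 19.6 = 39.1837 m
H = 39.1837 m / 0.001 = 39180 mm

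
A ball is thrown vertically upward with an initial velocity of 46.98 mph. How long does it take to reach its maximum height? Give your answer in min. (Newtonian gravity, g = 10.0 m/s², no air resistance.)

v₀ = 46.98 mph × 0.44704 = 21.0019 m/s
t_up = v₀ / g = 21.0019 / 10.0 = 2.10019 s
t_up = 2.10019 s / 60.0 = 0.035 min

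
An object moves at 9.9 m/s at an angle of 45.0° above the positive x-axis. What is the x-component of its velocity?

vₓ = v cos(θ) = 9.9 × cos(45.0°) = 7.0 m/s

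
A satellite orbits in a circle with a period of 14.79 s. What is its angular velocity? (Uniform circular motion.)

ω = 2π/T = 2π/14.79 = 0.4248 rad/s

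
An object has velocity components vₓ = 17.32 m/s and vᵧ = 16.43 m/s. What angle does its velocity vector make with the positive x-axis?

θ = arctan(vᵧ/vₓ) = arctan(16.43/17.32) = 43.49°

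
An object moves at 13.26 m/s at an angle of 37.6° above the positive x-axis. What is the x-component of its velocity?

vₓ = v cos(θ) = 13.26 × cos(37.6°) = 10.51 m/s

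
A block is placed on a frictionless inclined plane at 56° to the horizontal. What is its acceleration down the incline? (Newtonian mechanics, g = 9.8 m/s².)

a = g sin(θ) = 9.8 × sin(56°) = 9.8 × 0.829 = 8.12 m/s²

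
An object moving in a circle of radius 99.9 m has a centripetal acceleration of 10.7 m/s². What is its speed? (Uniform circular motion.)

v = √(a_c × r) = √(10.7 × 99.9) = 32.69 m/s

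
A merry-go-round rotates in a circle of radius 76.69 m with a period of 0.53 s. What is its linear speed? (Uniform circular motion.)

v = 2πr/T = 2π×76.69/0.53 = 909.17 m/s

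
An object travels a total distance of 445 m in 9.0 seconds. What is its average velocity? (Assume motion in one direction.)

v_avg = Δd / Δt = 445 / 9.0 = 49.44 m/s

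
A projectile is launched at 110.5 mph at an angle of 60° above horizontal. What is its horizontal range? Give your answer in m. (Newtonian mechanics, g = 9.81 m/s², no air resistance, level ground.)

v₀ = 110.5 mph × 0.44704 = 49.3979 m/s
R = v₀² × sin(2θ) / g = 49.3979² × sin(2 × 60°) / 9.81 = 2440.15 × 0.866025 / 9.81 = 215.4 m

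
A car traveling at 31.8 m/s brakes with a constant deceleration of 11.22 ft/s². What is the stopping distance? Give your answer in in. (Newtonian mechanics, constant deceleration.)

a = 11.22 ft/s² × 0.3048 = 3.41986 m/s²
d = v₀² / (2a) = 31.8² / (2 × 3.41986) = 1011.24 / 6.83972 = 147.848 m
d = 147.848 m / 0.0254 = 5821 in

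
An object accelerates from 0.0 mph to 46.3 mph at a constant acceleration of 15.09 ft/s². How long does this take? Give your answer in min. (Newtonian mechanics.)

v₀ = 0.0 mph × 0.44704 = 0.0 m/s
v = 46.3 mph × 0.44704 = 20.698 m/s
a = 15.09 ft/s² × 0.3048 = 4.59943 m/s²
t = (v - v₀) / a = (20.698 - 0.0) / 4.59943 = 4.50012 s
t = 4.50012 s / 60.0 = 0.075 min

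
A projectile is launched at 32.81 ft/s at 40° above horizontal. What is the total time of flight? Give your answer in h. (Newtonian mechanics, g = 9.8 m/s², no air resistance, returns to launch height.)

v₀ = 32.81 ft/s × 0.3048 = 10.0005 m/s
T = 2 × v₀ × sin(θ) / g = 2 × 10.0005 × sin(40°) / 9.8 = 2 × 10.0005 × 0.642788 / 9.8 = 1.31188 s
T = 1.31188 s / 3600.0 = 0.0003644 h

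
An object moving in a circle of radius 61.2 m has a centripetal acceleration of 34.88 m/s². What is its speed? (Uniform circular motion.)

v = √(a_c × r) = √(34.88 × 61.2) = 46.2 m/s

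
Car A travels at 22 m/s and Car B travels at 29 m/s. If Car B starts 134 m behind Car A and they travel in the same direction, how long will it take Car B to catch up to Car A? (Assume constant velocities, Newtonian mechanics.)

Relative speed: v_rel = 29 - 22 = 7 m/s
Time to catch: t = d₀/v_rel = 134/7 = 19.14 s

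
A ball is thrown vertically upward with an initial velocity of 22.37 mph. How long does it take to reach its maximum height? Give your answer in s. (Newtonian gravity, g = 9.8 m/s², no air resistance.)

v₀ = 22.37 mph × 0.44704 = 10.0003 m/s
t_up = v₀ / g = 10.0003 / 9.8 = 1.02 s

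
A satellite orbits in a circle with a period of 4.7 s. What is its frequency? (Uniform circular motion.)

f = 1/T = 1/4.7 = 0.2128 Hz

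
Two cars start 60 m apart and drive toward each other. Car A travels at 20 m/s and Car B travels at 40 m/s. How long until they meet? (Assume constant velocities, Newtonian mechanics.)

Combined speed: v_combined = 20 + 40 = 60 m/s
Time to meet: t = d/v_combined = 60/60 = 1.0 s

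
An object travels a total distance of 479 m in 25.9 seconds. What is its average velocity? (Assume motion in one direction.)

v_avg = Δd / Δt = 479 / 25.9 = 18.49 m/s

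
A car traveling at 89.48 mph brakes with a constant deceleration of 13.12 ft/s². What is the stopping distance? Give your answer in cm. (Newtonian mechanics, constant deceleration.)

v₀ = 89.48 mph × 0.44704 = 40.0011 m/s
a = 13.12 ft/s² × 0.3048 = 3.99898 m/s²
d = v₀² / (2a) = 40.0011² / (2 × 3.99898) = 1600.09 / 7.99796 = 200.062 m
d = 200.062 m / 0.01 = 20010 cm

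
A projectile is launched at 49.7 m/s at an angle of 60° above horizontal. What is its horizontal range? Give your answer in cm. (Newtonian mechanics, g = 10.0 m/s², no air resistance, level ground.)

R = v₀² × sin(2θ) / g = 49.7² × sin(2 × 60°) / 10.0 = 2470.09 × 0.866025 / 10.0 = 213.916 m
R = 213.916 m / 0.01 = 21390 cm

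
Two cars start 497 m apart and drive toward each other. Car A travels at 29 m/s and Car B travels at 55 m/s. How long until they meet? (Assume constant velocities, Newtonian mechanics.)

Combined speed: v_combined = 29 + 55 = 84 m/s
Time to meet: t = d/v_combined = 497/84 = 5.92 s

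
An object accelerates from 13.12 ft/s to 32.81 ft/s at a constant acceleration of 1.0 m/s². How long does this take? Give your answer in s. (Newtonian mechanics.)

v₀ = 13.12 ft/s × 0.3048 = 3.99898 m/s
v = 32.81 ft/s × 0.3048 = 10.0005 m/s
t = (v - v₀) / a = (10.0005 - 3.99898) / 1.0 = 6.002 s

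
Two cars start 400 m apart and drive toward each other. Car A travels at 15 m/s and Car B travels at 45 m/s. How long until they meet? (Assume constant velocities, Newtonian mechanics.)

Combined speed: v_combined = 15 + 45 = 60 m/s
Time to meet: t = d/v_combined = 400/60 = 6.67 s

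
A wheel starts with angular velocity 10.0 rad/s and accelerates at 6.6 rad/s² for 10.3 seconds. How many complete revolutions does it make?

θ = ω₀t + ½αt² = 10.0×10.3 + ½×6.6×10.3² = 453.097 rad
Total revolutions = θ/(2π) = 453.097/(2π) = 72.11
Complete revolutions = ⌊72.11⌋ = 72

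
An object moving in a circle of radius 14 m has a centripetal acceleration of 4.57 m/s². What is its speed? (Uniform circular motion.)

v = √(a_c × r) = √(4.57 × 14) = 8.0 m/s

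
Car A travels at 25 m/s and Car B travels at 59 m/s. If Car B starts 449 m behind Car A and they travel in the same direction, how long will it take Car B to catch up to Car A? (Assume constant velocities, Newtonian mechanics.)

Relative speed: v_rel = 59 - 25 = 34 m/s
Time to catch: t = d₀/v_rel = 449/34 = 13.21 s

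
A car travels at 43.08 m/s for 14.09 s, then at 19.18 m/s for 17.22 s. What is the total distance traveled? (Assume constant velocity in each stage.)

d₁ = v₁t₁ = 43.08 × 14.09 = 606.9972 m
d₂ = v₂t₂ = 19.18 × 17.22 = 330.2796 m
d_total = 606.9972 + 330.2796 = 937.28 m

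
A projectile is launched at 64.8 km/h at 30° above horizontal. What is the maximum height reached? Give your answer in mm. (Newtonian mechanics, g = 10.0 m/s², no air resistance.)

v₀ = 64.8 km/h × 0.2777777777777778 = 18.0 m/s
H = v₀² × sin²(θ) / (2g) = 18.0² × sin(30°)² / (2 × 10.0) = 324.0 × 0.25 / 20.0 = 4.05 m
H = 4.05 m / 0.001 = 4050 mm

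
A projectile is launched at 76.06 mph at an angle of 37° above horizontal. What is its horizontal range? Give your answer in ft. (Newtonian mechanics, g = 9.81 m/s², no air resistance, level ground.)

v₀ = 76.06 mph × 0.44704 = 34.0019 m/s
R = v₀² × sin(2θ) / g = 34.0019² × sin(2 × 37°) / 9.81 = 1156.13 × 0.961262 / 9.81 = 113.287 m
R = 113.287 m / 0.3048 = 371.7 ft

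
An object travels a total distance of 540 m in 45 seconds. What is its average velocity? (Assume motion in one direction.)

v_avg = Δd / Δt = 540 / 45 = 12.0 m/s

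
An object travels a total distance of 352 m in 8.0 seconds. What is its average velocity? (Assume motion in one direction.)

v_avg = Δd / Δt = 352 / 8.0 = 44.0 m/s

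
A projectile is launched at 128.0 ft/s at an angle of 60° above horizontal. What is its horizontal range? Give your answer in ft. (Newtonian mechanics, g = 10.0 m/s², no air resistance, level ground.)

v₀ = 128.0 ft/s × 0.3048 = 39.0144 m/s
R = v₀² × sin(2θ) / g = 39.0144² × sin(2 × 60°) / 10.0 = 1522.12 × 0.866025 / 10.0 = 131.819 m
R = 131.819 m / 0.3048 = 432.5 ft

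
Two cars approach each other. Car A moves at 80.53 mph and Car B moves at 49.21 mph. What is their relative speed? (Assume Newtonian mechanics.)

v_rel = v_A + v_B = 80.53 + 49.21 = 129.74 mph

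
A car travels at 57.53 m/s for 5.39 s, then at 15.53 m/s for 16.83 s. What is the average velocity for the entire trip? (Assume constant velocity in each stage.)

d₁ = v₁t₁ = 57.53 × 5.39 = 310.0867 m
d₂ = v₂t₂ = 15.53 × 16.83 = 261.3699 m
d_total = 571.4566 m, t_total = 22.22 s
v_avg = d_total/t_total = 571.4566/22.22 = 25.72 m/s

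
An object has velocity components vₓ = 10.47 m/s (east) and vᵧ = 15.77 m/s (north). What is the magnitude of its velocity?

|v| = √(vₓ² + vᵧ²) = √(10.47² + 15.77²) = √(358.3138) = 18.93 m/s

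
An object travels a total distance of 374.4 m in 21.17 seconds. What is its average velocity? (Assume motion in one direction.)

v_avg = Δd / Δt = 374.4 / 21.17 = 17.69 m/s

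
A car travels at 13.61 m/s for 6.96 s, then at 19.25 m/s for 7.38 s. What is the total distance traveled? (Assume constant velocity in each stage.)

d₁ = v₁t₁ = 13.61 × 6.96 = 94.7256 m
d₂ = v₂t₂ = 19.25 × 7.38 = 142.065 m
d_total = 94.7256 + 142.065 = 236.79 m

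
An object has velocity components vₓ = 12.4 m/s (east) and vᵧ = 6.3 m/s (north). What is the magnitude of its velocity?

|v| = √(vₓ² + vᵧ²) = √(12.4² + 6.3²) = √(193.45) = 13.91 m/s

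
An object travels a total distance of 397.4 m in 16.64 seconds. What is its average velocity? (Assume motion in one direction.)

v_avg = Δd / Δt = 397.4 / 16.64 = 23.88 m/s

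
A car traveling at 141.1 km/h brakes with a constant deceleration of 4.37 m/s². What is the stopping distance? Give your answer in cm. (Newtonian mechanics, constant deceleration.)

v₀ = 141.1 km/h × 0.2777777777777778 = 39.1944 m/s
d = v₀² / (2a) = 39.1944² / (2 × 4.37) = 1536.2 / 8.74 = 175.767 m
d = 175.767 m / 0.01 = 17580 cm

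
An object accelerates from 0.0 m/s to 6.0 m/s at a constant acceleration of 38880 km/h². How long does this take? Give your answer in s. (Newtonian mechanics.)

a = 38880 km/h² × 7.716049382716049e-05 = 3.0 m/s²
t = (v - v₀) / a = (6.0 - 0.0) / 3.0 = 2.0 s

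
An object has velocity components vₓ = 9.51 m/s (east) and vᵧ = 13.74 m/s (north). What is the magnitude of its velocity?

|v| = √(vₓ² + vᵧ²) = √(9.51² + 13.74²) = √(279.2277) = 16.71 m/s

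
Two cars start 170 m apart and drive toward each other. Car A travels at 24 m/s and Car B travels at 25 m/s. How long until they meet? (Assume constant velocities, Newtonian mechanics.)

Combined speed: v_combined = 24 + 25 = 49 m/s
Time to meet: t = d/v_combined = 170/49 = 3.47 s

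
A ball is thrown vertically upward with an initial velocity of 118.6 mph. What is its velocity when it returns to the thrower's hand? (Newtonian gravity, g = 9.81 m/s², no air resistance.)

By conservation of energy (no air resistance), the ball returns to the throw height with the same speed as launch, but directed downward.
|v_ground| = v₀ = 118.6 mph
v_ground = 118.6 mph (downward)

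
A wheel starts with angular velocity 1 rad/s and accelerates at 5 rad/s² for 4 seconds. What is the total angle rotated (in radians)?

θ = ω₀t + ½αt² = 1×4 + ½×5×4² = 44.0 rad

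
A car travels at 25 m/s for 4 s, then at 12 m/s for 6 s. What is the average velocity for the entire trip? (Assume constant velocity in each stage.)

d₁ = v₁t₁ = 25 × 4 = 100 m
d₂ = v₂t₂ = 12 × 6 = 72 m
d_total = 172 m, t_total = 10 s
v_avg = d_total/t_total = 172/10 = 17.2 m/s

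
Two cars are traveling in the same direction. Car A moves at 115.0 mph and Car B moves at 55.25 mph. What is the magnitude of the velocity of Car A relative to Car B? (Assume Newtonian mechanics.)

v_rel = |v_A - v_B| = |115.0 - 55.25| = 59.75 mph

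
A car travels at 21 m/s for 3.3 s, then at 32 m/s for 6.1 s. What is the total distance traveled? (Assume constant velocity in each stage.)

d₁ = v₁t₁ = 21 × 3.3 = 69.3 m
d₂ = v₂t₂ = 32 × 6.1 = 195.2 m
d_total = 69.3 + 195.2 = 264.5 m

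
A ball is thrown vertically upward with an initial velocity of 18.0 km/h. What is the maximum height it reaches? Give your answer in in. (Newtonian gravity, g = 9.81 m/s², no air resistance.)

v₀ = 18.0 km/h × 0.2777777777777778 = 5.0 m/s
h_max = v₀² / (2g) = 5.0² / (2 × 9.81) = 25.0 / 19.62 = 1.27421 m
h_max = 1.27421 m / 0.0254 = 50.17 in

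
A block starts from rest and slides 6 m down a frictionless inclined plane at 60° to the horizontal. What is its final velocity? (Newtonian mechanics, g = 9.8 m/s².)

a = g sin(θ) = 9.8 × sin(60°) = 8.487 m/s²
v = √(2ad) = √(2 × 8.487 × 6) = 10.09 m/s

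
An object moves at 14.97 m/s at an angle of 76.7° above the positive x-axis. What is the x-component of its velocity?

vₓ = v cos(θ) = 14.97 × cos(76.7°) = 3.44 m/s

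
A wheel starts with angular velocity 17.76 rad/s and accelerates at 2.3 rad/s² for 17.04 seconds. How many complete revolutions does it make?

θ = ω₀t + ½αt² = 17.76×17.04 + ½×2.3×17.04² = 636.54624 rad
Total revolutions = θ/(2π) = 636.54624/(2π) = 101.31
Complete revolutions = ⌊101.31⌋ = 101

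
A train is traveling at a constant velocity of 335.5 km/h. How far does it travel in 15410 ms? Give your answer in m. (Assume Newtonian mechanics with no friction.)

v = 335.5 km/h × 0.2777777777777778 = 93.1944 m/s
t = 15410 ms × 0.001 = 15.41 s
d = v × t = 93.1944 × 15.41 = 1436 m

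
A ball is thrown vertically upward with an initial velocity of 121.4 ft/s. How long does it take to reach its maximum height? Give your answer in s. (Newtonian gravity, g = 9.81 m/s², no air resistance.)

v₀ = 121.4 ft/s × 0.3048 = 37.0027 m/s
t_up = v₀ / g = 37.0027 / 9.81 = 3.772 s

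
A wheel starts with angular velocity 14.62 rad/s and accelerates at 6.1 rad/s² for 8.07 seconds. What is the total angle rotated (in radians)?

θ = ω₀t + ½αt² = 14.62×8.07 + ½×6.1×8.07² = 316.61 rad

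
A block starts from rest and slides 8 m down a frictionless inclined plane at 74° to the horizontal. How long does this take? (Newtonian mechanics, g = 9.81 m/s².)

a = g sin(θ) = 9.81 × sin(74°) = 9.43 m/s²
t = √(2d/a) = √(2 × 8 / 9.43) = 1.3 s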